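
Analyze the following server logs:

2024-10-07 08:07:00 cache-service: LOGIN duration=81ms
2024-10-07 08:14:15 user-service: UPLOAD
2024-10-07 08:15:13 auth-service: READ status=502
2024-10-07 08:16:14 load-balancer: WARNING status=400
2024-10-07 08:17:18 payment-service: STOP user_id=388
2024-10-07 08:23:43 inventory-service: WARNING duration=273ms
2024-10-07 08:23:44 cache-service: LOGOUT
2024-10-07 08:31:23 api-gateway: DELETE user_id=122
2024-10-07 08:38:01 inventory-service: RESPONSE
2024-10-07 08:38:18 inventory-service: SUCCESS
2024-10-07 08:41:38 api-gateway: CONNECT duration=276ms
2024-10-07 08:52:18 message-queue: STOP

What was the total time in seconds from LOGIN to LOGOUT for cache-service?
1004

To calculate state duration:

1. Find LOGIN event for cache-service: 2024-10-07 08:07:00
2. Find LOGOUT event for cache-service: 2024-10-07 08:23:44
3. Calculate duration: 2024-10-07 08:23:44 - 2024-10-07 08:07:00 = 1004 seconds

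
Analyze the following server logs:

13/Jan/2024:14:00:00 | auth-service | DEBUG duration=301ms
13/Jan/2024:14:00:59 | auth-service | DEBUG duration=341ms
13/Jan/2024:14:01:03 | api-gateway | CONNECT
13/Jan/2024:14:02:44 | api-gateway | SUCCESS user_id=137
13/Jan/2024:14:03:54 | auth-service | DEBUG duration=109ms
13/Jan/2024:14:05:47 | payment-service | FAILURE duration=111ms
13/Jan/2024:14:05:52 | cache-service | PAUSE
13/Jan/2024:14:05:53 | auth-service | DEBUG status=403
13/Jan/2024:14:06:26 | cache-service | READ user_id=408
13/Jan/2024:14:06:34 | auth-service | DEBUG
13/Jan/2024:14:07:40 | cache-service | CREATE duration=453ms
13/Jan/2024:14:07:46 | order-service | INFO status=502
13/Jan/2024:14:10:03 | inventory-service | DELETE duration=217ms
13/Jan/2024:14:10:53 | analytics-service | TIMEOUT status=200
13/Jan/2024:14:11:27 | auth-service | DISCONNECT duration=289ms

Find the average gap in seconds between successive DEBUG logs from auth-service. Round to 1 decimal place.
98.5

To calculate average interval:

1. Find all DEBUG events for auth-service in order
2. Calculate time gaps between consecutive events
3. Compute mean of gaps: 394 / 4 = 98.5 seconds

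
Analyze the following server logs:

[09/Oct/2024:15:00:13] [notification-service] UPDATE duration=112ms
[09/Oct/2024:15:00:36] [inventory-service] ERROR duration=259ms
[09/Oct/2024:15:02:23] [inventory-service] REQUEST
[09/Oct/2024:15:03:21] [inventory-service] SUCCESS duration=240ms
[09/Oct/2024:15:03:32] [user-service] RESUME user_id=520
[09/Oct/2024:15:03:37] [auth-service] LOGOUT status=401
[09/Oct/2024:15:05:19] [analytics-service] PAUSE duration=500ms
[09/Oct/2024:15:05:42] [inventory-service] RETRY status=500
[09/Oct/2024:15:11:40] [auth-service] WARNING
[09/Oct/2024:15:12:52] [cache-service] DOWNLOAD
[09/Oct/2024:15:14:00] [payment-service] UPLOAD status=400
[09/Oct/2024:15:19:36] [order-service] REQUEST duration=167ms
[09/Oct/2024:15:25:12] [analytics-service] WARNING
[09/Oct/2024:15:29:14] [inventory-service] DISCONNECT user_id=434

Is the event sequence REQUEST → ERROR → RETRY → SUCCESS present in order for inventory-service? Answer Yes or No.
No

To verify sequence order:

1. Find all events in sequence REQUEST → ERROR → RETRY → SUCCESS for inventory-service
2. Extract their timestamps
3. Check if timestamps are in ascending order
4. Result: No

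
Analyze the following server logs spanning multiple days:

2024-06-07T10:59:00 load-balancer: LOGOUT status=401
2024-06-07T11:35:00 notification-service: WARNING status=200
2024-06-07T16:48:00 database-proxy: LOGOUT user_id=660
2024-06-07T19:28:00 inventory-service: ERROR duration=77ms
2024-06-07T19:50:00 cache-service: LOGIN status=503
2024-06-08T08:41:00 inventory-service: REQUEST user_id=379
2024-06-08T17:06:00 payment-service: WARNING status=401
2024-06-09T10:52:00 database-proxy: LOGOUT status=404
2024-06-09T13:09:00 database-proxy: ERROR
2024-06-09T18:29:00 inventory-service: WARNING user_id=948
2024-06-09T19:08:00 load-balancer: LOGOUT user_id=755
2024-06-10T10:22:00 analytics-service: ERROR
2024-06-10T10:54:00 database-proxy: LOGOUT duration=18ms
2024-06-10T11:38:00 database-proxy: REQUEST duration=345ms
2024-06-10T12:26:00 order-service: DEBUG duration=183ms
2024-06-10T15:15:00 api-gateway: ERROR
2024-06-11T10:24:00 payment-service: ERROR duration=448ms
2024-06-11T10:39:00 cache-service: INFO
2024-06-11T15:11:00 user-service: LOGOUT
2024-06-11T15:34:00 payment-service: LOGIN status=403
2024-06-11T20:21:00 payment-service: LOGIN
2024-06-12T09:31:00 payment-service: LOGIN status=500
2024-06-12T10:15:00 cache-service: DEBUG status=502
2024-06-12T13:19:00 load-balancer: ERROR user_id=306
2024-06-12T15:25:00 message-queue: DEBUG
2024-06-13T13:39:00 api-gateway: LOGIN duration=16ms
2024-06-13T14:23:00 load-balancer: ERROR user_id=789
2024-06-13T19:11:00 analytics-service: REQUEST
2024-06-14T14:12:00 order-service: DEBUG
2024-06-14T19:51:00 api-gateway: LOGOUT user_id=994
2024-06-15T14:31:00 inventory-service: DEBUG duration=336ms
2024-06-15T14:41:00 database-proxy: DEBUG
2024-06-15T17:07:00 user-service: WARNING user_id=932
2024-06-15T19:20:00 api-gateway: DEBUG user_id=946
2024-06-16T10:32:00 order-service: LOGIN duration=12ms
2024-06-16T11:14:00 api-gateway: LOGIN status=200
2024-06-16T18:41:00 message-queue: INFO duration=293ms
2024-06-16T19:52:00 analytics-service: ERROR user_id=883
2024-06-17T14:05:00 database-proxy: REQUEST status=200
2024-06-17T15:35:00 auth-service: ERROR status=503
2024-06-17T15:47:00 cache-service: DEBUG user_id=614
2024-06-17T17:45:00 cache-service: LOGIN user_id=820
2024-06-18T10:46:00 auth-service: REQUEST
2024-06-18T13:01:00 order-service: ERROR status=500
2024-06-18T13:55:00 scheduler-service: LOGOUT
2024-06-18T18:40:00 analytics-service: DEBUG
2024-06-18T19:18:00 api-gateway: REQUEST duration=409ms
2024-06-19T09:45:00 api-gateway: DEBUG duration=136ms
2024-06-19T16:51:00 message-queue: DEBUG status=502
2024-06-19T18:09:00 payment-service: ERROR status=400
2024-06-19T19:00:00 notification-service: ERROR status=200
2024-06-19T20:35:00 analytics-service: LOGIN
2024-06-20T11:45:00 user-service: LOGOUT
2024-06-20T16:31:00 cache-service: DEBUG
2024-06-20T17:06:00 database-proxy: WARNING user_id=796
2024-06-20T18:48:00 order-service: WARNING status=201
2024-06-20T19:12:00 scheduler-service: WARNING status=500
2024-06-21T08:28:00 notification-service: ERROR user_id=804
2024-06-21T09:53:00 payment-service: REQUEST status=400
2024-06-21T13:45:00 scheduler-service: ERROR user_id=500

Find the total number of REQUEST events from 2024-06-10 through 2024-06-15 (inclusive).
2

To filter by date range:

1. Date range: 2024-06-10 through 2024-06-15, both dates inclusive
2. Filter for REQUEST events whose date falls in this range
3. Count matching events: 2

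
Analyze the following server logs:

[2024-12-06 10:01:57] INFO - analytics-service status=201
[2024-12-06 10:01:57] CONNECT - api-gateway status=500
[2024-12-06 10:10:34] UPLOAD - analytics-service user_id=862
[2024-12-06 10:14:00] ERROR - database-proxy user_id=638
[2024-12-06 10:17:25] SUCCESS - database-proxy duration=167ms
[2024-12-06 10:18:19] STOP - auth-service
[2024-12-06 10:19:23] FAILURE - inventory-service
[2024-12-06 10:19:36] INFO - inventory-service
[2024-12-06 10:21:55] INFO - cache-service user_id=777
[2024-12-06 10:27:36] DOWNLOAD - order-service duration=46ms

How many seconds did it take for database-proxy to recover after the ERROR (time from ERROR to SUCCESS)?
205

To calculate recovery time:

1. Find ERROR event for database-proxy: 2024-12-06 10:14:00
2. Find next SUCCESS event for database-proxy: 2024-12-06 10:17:25
3. Recovery time: 2024-12-06 10:17:25 - 2024-12-06 10:14:00 = 205 seconds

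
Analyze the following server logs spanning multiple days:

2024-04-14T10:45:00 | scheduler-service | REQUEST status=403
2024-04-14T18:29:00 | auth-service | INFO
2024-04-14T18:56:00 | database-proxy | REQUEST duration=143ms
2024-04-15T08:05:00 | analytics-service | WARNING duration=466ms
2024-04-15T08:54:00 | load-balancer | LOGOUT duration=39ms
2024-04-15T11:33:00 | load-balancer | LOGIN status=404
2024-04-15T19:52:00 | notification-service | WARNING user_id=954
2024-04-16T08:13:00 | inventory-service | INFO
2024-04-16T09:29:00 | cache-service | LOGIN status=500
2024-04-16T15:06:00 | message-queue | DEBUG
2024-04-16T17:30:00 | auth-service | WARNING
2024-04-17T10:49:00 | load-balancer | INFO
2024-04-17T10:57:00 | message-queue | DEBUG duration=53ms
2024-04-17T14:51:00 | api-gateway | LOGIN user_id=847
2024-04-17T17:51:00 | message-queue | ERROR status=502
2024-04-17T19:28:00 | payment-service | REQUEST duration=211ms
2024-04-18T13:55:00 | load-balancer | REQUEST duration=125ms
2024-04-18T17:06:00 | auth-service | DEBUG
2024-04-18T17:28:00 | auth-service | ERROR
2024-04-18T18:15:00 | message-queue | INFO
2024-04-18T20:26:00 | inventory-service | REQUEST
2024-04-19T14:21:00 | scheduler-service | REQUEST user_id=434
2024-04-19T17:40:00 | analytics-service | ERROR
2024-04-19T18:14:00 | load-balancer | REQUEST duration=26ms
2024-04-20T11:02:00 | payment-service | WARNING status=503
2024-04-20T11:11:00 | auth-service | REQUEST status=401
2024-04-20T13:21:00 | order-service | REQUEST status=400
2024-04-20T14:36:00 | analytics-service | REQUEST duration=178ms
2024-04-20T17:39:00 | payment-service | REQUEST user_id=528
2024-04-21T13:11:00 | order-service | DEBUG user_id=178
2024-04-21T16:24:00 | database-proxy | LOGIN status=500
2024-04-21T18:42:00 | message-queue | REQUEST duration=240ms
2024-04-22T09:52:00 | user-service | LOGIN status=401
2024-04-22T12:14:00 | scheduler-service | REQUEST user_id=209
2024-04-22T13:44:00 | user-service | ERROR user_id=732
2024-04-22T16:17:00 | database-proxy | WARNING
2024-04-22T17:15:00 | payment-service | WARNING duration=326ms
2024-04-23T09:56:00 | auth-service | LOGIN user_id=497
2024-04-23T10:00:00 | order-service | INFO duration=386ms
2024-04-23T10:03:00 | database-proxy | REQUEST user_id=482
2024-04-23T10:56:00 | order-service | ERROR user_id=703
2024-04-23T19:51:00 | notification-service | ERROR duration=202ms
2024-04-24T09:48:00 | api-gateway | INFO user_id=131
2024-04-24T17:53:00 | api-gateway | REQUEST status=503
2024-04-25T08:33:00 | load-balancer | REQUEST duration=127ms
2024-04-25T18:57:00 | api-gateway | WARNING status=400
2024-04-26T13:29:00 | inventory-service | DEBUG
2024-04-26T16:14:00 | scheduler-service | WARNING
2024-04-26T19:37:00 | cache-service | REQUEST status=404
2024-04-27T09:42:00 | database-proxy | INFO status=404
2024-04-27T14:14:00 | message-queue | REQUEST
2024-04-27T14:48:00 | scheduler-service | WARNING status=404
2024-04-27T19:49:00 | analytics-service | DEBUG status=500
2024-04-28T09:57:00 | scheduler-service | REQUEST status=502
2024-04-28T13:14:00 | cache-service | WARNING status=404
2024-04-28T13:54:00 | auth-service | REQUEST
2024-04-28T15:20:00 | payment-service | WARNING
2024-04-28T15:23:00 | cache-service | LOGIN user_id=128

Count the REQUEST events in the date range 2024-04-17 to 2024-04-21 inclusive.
10

To filter by date range:

1. Date range: 2024-04-17 through 2024-04-21, both dates inclusive
2. Filter for REQUEST events whose date falls in this range
3. Count matching events: 10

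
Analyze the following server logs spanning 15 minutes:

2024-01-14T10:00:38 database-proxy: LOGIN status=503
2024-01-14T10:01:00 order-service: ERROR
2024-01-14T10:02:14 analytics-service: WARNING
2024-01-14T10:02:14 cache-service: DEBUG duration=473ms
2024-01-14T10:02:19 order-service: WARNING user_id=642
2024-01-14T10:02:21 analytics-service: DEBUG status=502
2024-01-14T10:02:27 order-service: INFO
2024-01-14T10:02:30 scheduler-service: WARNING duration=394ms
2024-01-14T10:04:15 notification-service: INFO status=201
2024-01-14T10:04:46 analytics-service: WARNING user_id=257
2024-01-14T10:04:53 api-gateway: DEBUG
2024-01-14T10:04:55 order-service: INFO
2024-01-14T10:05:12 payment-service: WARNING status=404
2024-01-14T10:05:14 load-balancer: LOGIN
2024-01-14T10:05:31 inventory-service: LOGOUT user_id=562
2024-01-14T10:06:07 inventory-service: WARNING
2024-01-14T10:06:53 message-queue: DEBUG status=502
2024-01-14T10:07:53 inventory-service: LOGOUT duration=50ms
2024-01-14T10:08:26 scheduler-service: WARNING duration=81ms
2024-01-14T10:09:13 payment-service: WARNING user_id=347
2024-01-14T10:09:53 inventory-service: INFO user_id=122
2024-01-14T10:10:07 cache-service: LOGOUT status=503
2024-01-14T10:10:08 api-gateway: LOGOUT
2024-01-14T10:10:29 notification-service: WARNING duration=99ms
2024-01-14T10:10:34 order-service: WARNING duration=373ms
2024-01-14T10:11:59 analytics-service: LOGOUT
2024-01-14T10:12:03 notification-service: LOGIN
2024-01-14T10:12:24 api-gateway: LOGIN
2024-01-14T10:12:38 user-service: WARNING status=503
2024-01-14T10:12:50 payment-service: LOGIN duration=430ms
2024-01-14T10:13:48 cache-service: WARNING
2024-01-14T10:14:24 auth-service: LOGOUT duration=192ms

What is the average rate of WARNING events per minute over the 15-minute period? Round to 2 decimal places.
0.8

To calculate the rate:

1. Count total WARNING events: 12
2. Total time period: 15 minutes
3. Rate = 12 / 15 = 0.8 events per minute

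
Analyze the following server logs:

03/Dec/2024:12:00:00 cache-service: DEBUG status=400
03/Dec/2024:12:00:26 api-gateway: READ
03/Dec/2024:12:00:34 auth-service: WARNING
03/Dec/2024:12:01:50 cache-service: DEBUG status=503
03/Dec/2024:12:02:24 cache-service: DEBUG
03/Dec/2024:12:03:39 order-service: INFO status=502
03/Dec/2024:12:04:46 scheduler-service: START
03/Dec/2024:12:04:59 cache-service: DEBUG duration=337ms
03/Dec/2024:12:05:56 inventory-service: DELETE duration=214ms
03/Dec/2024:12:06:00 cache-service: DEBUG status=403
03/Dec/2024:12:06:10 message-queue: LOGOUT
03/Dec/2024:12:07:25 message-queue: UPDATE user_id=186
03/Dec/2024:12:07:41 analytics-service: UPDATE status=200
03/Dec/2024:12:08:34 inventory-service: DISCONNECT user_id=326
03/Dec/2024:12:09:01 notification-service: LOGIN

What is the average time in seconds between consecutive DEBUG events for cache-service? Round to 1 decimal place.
90.0

To calculate average interval:

1. Find all DEBUG events for cache-service in order
2. Calculate time gaps between consecutive events
3. Compute mean of gaps: 360 / 4 = 90.0 seconds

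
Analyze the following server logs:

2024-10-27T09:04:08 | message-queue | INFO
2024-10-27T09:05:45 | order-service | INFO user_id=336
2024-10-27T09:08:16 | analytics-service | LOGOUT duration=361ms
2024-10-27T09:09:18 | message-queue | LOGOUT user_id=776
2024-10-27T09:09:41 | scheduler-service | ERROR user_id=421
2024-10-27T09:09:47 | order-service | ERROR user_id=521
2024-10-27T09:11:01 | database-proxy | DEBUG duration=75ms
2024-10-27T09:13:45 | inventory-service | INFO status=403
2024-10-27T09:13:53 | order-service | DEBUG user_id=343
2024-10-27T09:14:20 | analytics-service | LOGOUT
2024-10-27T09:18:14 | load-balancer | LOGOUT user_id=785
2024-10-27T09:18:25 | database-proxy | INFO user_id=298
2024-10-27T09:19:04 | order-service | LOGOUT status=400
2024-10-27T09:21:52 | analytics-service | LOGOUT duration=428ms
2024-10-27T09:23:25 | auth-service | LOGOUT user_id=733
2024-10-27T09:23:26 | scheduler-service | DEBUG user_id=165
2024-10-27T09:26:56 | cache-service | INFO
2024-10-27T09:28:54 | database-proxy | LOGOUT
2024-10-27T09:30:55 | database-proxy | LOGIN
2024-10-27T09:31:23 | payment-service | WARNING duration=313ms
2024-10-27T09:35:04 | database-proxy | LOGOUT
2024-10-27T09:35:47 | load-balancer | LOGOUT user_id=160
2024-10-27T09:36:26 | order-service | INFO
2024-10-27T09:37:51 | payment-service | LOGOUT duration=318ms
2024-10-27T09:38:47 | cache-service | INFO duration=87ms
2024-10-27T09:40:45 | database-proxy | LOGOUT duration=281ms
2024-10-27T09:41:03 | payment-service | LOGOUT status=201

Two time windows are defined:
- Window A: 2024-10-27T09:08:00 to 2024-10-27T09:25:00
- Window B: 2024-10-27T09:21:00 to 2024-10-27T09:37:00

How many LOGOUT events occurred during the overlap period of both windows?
2

To find overlap events:

1. Window A: 2024-10-27T09:08:00 to 2024-10-27T09:25:00
2. Window B: 2024-10-27T09:21:00 to 2024-10-27T09:37:00
3. Overlap period: 2024-10-27T09:21:00 to 2024-10-27T09:25:00
4. Count LOGOUT events in overlap: 2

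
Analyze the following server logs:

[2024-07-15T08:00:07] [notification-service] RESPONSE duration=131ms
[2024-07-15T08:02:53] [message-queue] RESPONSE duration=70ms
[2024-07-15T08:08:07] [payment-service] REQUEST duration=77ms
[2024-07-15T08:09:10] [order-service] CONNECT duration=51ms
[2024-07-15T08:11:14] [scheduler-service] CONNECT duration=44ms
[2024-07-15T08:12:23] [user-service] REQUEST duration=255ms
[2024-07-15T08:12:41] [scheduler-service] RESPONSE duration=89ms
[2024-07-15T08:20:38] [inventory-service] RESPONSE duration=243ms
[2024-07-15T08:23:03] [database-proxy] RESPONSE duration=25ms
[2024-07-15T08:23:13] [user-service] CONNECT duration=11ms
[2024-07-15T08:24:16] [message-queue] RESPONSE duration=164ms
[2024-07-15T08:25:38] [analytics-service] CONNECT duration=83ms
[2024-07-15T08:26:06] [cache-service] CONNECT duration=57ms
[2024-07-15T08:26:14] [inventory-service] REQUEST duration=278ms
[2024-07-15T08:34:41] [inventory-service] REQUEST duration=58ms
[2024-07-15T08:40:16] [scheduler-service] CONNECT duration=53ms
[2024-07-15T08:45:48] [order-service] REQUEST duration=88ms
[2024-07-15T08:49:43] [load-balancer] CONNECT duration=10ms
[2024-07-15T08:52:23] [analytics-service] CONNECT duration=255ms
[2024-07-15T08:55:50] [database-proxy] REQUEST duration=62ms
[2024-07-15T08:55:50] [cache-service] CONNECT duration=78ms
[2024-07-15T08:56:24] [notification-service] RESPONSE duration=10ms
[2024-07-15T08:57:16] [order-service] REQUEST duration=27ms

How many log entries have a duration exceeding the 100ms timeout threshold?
6

To count timeouts:

1. Threshold: 100ms
2. Extract duration from each log entry
3. Count entries where duration > 100
4. Timeout count: 6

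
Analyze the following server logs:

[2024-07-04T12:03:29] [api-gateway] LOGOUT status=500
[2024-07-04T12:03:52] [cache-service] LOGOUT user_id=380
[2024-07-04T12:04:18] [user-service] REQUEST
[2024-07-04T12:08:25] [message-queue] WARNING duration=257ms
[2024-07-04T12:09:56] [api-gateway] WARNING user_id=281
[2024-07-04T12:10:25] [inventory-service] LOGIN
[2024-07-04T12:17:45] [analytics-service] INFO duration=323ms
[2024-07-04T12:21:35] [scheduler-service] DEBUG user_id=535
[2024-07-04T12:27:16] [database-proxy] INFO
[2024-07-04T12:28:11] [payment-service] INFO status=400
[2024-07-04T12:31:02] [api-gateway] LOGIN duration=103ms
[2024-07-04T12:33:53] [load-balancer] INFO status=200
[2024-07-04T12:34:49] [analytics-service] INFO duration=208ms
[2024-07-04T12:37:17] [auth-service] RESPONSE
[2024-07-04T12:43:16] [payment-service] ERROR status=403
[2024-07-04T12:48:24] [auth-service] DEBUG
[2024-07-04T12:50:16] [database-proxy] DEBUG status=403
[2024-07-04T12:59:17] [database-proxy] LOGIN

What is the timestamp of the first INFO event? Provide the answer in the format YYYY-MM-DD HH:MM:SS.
2024-07-04 12:17:45

To find the first event:

1. Filter for all INFO events
2. Sort by timestamp
3. Select the first one
4. Timestamp: 2024-07-04 12:17:45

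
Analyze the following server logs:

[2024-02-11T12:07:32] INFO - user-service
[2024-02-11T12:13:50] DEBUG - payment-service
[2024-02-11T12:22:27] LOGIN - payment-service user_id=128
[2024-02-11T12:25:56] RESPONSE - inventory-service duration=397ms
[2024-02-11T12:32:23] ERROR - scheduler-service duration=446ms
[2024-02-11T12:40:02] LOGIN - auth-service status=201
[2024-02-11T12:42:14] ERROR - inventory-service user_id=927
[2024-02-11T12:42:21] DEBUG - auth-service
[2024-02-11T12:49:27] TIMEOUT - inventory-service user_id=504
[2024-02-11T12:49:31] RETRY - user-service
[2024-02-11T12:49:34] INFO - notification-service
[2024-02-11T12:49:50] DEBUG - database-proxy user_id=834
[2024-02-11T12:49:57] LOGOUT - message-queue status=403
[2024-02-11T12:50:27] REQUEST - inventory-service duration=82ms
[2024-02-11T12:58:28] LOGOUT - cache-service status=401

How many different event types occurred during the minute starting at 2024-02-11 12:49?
5

To count unique event types:

1. Filter events in the minute starting at 2024-02-11 12:49
2. Extract event types from matching entries
3. Count unique types: 5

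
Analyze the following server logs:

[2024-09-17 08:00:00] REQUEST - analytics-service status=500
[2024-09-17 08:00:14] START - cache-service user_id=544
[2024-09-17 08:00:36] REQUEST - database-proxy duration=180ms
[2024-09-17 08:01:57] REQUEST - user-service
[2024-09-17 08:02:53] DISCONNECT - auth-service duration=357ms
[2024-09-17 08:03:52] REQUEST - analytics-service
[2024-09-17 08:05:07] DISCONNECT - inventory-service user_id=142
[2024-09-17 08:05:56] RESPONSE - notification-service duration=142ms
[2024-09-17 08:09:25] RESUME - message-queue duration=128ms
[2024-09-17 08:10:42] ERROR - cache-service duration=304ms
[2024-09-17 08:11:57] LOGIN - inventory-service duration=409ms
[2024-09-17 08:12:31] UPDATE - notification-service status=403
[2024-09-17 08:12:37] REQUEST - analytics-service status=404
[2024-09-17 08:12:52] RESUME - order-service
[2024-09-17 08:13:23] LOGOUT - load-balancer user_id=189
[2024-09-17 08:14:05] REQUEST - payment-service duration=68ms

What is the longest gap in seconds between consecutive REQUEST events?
525

To find the longest gap:

1. Extract all REQUEST events in chronological order
2. Calculate time differences between consecutive events
3. Find the maximum difference
4. Longest gap: 525 seconds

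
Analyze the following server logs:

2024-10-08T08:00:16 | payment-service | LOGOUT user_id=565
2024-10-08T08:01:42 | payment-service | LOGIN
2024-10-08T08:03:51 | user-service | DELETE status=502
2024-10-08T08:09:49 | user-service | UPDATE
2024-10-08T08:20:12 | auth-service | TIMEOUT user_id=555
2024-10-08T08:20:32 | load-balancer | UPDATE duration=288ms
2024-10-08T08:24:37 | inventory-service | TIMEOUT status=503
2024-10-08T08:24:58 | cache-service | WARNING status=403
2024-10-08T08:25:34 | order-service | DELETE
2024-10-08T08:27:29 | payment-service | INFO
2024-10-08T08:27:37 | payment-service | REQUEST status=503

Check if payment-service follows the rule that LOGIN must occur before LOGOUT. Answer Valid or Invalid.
Invalid

To validate ordering:

1. Required order: LOGIN → LOGOUT
2. Rule: LOGIN must occur before LOGOUT
3. Check actual order of events for payment-service
4. Result: Invalid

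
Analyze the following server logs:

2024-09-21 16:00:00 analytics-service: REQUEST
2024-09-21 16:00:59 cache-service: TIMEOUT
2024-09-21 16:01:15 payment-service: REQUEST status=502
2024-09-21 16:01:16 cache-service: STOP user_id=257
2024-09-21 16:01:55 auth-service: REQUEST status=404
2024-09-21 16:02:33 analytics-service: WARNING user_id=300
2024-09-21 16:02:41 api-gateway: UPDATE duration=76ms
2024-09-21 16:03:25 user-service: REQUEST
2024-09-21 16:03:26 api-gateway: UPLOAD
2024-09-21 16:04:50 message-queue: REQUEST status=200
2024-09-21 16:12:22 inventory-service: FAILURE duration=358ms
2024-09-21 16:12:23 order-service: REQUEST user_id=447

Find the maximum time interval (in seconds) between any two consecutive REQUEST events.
453

To find the longest gap:

1. Extract all REQUEST events in chronological order
2. Calculate time differences between consecutive events
3. Find the maximum difference
4. Longest gap: 453 seconds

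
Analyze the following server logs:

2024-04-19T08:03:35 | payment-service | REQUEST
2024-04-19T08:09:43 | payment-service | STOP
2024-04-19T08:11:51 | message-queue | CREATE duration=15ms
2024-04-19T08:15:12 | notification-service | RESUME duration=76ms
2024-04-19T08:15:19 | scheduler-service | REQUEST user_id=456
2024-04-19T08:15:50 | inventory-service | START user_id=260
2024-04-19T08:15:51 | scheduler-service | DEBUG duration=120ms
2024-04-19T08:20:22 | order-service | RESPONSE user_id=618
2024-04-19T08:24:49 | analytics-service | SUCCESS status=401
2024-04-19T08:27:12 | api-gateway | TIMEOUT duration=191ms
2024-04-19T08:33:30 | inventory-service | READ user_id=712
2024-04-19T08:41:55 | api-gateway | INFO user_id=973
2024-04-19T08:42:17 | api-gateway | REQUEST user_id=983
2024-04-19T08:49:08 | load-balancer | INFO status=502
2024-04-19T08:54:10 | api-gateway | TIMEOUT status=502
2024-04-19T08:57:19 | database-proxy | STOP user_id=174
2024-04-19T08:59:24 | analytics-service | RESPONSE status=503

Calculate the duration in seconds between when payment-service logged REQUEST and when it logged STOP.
368

To find the time between events:

1. Locate the first REQUEST event for payment-service: 2024-04-19T08:03:35
2. Locate the first STOP event for payment-service: 2024-04-19T08:09:43
3. Calculate the difference: 2024-04-19T08:09:43 - 2024-04-19T08:03:35 = 368 seconds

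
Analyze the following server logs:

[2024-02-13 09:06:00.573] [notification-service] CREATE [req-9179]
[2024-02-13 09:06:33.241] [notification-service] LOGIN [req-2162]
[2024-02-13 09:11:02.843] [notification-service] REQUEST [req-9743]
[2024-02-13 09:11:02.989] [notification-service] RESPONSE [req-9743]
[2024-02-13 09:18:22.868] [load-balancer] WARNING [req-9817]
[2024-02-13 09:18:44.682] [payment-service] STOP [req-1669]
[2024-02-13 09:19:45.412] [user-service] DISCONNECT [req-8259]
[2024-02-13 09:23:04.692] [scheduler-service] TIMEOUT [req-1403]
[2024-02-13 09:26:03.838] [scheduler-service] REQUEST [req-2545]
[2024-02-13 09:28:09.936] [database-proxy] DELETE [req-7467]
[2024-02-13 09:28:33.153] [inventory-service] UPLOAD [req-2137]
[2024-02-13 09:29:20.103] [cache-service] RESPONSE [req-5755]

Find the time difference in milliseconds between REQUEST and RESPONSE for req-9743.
146

To calculate latency:

1. Find REQUEST with id req-9743: 2024-02-13 09:11:02.843
2. Find RESPONSE with id req-9743: 2024-02-13 09:11:02.989
3. Latency: 2024-02-13 09:11:02.989 - 2024-02-13 09:11:02.843 = 146ms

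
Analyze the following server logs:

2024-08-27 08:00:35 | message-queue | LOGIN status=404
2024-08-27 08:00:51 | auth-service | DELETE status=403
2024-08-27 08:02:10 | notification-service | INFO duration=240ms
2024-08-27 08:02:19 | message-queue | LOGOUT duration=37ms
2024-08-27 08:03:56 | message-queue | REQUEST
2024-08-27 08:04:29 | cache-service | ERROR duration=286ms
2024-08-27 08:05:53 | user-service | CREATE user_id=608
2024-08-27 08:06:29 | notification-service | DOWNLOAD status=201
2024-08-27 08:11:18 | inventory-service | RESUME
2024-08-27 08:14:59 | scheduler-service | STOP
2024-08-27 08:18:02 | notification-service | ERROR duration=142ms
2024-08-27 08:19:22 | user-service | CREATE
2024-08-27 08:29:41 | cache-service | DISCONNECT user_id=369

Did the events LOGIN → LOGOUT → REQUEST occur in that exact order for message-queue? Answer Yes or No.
Yes

To verify sequence order:

1. Find all events in sequence LOGIN → LOGOUT → REQUEST for message-queue
2. Extract their timestamps
3. Check if timestamps are in ascending order
4. Result: Yes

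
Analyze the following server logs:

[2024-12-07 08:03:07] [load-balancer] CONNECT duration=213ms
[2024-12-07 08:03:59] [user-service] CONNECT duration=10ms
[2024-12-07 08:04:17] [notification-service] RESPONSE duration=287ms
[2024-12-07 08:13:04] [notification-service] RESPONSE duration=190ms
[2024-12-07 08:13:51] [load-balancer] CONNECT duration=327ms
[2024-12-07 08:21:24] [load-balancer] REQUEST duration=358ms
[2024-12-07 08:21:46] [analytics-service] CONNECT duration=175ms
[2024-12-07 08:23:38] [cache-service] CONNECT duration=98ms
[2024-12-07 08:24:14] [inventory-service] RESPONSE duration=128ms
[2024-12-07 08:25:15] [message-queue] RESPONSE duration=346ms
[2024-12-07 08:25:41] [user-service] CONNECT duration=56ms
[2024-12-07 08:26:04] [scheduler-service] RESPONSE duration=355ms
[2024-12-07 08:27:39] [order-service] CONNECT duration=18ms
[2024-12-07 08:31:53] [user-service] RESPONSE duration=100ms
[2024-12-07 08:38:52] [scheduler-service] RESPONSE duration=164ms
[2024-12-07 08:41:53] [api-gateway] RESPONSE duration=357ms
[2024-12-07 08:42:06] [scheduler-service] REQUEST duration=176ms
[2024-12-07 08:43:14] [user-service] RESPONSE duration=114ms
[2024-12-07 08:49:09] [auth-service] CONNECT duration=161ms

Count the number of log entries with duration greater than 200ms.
7

To count timeouts:

1. Threshold: 200ms
2. Extract duration from each log entry
3. Count entries where duration > 200
4. Timeout count: 7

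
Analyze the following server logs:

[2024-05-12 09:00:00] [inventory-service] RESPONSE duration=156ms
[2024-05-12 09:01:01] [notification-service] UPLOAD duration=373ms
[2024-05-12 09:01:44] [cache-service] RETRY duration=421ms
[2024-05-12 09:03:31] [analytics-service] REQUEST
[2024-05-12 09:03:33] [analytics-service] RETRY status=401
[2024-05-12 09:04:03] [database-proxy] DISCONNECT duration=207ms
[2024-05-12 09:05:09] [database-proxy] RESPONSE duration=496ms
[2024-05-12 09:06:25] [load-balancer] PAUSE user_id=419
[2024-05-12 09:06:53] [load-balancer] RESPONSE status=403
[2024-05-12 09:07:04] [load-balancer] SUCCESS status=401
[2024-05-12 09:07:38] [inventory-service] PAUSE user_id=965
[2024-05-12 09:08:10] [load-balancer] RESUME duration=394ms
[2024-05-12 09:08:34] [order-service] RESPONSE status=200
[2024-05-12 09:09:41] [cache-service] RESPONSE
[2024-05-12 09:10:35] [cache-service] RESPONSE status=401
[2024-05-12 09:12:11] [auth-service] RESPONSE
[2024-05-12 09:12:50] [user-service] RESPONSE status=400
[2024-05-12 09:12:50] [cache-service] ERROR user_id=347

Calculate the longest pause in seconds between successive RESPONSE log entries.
309

To find the longest gap:

1. Extract all RESPONSE events in chronological order
2. Calculate time differences between consecutive events
3. Find the maximum difference
4. Longest gap: 309 seconds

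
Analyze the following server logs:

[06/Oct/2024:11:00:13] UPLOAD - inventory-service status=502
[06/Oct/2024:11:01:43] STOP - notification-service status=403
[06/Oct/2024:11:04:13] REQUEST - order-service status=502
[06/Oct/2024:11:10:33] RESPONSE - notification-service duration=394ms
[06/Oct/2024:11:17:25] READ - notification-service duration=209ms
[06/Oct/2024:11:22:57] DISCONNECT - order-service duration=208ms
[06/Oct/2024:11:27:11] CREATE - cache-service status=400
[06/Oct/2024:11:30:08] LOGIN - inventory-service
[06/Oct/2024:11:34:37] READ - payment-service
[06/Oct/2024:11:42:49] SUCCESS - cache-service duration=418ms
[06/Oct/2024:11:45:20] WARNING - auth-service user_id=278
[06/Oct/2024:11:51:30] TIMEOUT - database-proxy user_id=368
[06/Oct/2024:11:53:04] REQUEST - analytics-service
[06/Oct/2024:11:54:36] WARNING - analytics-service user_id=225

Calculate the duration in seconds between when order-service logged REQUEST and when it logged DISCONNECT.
1124

To find the time between events:

1. Locate the first REQUEST event for order-service: 06/Oct/2024:11:04:13
2. Locate the first DISCONNECT event for order-service: 06/Oct/2024:11:22:57
3. Calculate the difference: 06/Oct/2024:11:22:57 - 06/Oct/2024:11:04:13 = 1124 seconds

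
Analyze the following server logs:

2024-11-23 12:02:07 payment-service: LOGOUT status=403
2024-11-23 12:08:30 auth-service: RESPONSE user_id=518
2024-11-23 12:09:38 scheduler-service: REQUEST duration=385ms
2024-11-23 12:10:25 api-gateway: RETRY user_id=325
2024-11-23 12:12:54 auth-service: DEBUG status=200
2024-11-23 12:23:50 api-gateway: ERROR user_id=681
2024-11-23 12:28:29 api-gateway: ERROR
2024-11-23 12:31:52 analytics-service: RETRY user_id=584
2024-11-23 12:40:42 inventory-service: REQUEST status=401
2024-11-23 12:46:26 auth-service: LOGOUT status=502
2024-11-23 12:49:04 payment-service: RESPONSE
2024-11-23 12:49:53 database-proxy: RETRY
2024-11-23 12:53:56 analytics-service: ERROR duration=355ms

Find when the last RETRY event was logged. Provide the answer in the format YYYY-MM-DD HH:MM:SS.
2024-11-23 12:49:53

To find the last event:

1. Filter for all RETRY events
2. Sort by timestamp
3. Select the last one
4. Timestamp: 2024-11-23 12:49:53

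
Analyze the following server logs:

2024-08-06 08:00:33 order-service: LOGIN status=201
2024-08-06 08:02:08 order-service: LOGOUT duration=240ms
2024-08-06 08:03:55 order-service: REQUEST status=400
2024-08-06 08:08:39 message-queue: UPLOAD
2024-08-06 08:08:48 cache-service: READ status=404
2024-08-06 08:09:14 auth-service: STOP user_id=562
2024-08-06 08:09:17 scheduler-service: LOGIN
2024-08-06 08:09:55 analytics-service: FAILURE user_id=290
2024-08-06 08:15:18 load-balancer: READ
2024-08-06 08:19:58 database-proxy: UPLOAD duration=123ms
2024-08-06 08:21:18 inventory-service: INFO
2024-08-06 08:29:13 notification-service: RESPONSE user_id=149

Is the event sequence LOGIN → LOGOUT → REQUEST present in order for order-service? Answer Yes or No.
Yes

To verify sequence order:

1. Find all events in sequence LOGIN → LOGOUT → REQUEST for order-service
2. Extract their timestamps
3. Check if timestamps are in ascending order
4. Result: Yes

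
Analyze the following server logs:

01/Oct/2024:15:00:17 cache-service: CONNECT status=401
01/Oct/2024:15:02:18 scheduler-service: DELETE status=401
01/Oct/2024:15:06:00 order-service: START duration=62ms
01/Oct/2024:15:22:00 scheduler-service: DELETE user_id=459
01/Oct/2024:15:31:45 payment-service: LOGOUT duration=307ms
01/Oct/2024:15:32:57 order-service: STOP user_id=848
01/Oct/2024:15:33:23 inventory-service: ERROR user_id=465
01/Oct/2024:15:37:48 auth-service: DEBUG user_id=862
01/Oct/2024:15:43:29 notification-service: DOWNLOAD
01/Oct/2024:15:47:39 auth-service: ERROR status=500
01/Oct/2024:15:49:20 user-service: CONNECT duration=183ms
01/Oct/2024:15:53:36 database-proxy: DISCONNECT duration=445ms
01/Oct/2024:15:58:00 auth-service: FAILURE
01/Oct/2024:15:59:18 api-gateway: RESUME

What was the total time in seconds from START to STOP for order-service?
1617

To calculate state duration:

1. Find START event for order-service: 01/Oct/2024:15:06:00
2. Find STOP event for order-service: 01/Oct/2024:15:32:57
3. Calculate duration: 01/Oct/2024:15:32:57 - 01/Oct/2024:15:06:00 = 1617 seconds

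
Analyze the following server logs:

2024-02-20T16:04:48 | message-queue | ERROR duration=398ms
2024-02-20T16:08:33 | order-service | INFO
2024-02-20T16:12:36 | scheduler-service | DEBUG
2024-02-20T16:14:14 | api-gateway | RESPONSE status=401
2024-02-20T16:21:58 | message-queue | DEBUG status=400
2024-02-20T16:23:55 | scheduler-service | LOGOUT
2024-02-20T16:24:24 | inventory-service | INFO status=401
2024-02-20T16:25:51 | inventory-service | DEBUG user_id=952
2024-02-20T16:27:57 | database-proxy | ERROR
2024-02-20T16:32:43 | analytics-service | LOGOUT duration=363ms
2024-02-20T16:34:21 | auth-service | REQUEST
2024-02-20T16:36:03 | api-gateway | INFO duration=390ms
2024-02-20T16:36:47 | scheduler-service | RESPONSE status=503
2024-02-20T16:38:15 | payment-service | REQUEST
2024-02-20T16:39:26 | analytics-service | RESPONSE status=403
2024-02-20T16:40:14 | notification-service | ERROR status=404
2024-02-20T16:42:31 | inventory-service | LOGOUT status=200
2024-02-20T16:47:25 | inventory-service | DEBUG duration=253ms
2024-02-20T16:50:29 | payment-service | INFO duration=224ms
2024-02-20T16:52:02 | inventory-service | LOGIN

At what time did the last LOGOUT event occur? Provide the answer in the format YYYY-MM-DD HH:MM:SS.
2024-02-20 16:42:31

To find the last event:

1. Filter for all LOGOUT events
2. Sort by timestamp
3. Select the last one
4. Timestamp: 2024-02-20 16:42:31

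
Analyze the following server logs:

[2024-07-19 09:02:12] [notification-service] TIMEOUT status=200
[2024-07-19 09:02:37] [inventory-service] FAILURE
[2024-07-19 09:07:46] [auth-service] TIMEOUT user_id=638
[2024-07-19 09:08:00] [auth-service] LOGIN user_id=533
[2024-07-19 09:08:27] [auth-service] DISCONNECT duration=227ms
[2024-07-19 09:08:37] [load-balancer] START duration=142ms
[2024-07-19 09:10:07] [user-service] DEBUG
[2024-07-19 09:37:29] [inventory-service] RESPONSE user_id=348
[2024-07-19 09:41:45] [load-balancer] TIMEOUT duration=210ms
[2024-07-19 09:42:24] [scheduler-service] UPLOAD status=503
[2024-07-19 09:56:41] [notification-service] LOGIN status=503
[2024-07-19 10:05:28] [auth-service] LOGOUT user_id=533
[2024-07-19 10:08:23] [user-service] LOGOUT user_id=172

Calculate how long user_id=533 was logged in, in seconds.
3448

To calculate session duration:

1. Find LOGIN event for user_id=533: 2024-07-19 09:08:00
2. Find LOGOUT event for user_id=533: 2024-07-19 10:05:28
3. Session duration: 2024-07-19 10:05:28 - 2024-07-19 09:08:00 = 3448 seconds (57 minutes)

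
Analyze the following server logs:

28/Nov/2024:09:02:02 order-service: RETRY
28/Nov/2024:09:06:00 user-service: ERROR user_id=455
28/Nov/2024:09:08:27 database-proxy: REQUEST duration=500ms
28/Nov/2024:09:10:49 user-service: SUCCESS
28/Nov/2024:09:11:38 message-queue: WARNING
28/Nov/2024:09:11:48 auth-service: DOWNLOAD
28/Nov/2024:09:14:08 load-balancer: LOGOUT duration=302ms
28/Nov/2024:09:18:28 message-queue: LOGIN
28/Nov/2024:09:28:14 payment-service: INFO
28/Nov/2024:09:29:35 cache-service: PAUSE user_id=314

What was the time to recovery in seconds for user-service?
289

To calculate recovery time:

1. Find ERROR event for user-service: 28/Nov/2024:09:06:00
2. Find next SUCCESS event for user-service: 28/Nov/2024:09:10:49
3. Recovery time: 28/Nov/2024:09:10:49 - 28/Nov/2024:09:06:00 = 289 seconds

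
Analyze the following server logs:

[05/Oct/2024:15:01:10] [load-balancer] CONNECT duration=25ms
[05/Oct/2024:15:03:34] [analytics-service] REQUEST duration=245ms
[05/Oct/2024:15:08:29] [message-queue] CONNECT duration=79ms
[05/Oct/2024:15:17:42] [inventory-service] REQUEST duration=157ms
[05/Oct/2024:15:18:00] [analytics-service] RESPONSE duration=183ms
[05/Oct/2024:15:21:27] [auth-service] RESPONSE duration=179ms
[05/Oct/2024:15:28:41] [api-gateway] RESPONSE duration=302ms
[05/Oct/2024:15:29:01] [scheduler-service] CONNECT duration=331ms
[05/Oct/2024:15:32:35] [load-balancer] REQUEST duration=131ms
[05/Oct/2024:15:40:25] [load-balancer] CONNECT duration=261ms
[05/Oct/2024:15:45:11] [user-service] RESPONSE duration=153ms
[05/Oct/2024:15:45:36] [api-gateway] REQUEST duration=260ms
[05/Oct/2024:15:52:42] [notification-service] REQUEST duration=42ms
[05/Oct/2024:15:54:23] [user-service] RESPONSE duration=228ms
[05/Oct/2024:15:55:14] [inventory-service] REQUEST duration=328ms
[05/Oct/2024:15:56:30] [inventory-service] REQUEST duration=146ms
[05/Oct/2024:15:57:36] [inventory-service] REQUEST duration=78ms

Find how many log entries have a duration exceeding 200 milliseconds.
7

To count timeouts:

1. Threshold: 200ms
2. Extract duration from each log entry
3. Count entries where duration > 200
4. Timeout count: 7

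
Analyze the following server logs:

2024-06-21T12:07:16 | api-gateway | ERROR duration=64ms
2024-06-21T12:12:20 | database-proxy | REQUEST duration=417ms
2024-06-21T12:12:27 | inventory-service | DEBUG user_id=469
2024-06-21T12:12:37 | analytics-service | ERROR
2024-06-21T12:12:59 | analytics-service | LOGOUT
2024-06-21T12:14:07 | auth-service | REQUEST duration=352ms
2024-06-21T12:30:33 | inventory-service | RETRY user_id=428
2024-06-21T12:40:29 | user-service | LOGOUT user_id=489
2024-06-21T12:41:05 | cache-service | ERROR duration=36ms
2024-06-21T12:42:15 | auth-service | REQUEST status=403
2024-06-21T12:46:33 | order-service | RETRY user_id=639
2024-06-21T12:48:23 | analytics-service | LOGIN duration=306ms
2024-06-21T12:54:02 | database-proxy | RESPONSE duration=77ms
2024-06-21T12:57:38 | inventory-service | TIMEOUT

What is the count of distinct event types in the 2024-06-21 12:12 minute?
4

To count unique event types:

1. Filter events in the minute starting at 2024-06-21 12:12
2. Extract event types from matching entries
3. Count unique types: 4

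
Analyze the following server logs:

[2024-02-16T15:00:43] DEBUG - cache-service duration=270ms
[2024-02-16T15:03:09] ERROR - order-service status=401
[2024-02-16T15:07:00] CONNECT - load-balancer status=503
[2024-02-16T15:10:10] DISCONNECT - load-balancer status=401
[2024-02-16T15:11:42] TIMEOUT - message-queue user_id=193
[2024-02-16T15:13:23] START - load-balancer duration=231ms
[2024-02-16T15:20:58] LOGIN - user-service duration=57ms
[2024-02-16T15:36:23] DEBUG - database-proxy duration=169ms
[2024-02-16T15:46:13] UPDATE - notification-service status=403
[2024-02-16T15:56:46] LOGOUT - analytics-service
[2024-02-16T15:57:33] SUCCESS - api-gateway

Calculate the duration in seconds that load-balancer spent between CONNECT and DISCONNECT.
190

To calculate state duration:

1. Find CONNECT event for load-balancer: 2024-02-16T15:07:00
2. Find DISCONNECT event for load-balancer: 2024-02-16T15:10:10
3. Calculate duration: 2024-02-16T15:10:10 - 2024-02-16T15:07:00 = 190 seconds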